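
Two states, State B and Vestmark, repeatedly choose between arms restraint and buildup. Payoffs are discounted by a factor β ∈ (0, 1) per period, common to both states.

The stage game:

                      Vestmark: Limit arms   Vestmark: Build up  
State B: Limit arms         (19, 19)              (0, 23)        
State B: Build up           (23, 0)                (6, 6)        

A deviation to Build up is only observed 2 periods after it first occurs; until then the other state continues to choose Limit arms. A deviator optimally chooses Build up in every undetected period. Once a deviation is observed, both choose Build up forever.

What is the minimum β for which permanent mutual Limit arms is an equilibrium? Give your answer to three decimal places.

0.485

Deviating for the 2 undetected periods gains 23−19 = 4 per period over cooperation, then loses 19−6 = 13 per period forever once punishment starts.
Gain: 4(1 + β + … + β^1); loss: 13·β^2/(1−β).
No profitable deviation ⇔ 4(1−β^2) ≤ 13·β^2, i.e. β^2 ≥ 4/(4+13) = 4/17.
Hence β ≥ (4/17)^(1/2) ≈ 0.485.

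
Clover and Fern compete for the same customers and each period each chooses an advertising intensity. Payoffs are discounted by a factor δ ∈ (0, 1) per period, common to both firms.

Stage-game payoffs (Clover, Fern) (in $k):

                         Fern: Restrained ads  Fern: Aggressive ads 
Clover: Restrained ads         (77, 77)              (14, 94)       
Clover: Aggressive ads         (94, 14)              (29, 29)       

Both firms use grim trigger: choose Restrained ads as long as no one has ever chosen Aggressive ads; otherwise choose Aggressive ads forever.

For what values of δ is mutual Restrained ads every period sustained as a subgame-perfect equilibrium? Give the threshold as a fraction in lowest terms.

Under grim trigger the critical discount factor is (T−C)/(T−P) with T = 94, C = 77, P = 29.
δ* = (94−77)/(94−29) = 17/65.

17/65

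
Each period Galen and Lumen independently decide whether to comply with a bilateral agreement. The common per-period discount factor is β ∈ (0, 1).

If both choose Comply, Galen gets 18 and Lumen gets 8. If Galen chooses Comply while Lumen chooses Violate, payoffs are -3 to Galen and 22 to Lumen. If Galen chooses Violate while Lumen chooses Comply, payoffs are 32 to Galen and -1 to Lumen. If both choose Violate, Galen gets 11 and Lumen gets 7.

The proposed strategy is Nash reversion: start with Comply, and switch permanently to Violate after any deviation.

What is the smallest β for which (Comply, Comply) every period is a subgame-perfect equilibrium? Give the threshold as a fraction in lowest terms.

14/15

For Galen: deviation gain 32−18 = 14, per-period punishment loss 18−11 = 7. IC gives β ≥ 14/21 = 2/3.
For Lumen: gain 14, loss 1 per period, so β ≥ 14/15.
The tighter constraint is Lumen's, so cooperation needs β ≥ 14/15.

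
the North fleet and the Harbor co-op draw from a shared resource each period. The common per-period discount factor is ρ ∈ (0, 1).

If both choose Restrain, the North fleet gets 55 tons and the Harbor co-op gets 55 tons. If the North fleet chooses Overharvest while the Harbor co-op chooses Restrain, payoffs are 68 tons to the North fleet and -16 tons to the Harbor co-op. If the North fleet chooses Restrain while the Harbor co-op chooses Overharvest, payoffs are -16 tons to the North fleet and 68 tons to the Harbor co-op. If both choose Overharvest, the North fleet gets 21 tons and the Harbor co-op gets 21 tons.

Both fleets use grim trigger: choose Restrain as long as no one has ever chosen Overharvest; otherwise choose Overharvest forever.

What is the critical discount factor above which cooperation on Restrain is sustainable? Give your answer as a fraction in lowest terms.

13/47

55/(1−ρ) ≥ 68 + 21ρ/(1−ρ)
55 ≥ 68 − 47ρ
ρ ≥ 13/47.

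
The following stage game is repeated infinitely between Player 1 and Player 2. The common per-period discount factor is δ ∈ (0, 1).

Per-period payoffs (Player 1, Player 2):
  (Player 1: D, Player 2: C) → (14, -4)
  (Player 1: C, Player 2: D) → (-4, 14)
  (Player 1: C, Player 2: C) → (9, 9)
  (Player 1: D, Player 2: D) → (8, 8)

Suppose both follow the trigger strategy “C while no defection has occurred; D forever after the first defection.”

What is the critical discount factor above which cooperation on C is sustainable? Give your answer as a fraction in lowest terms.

9/(1−δ) ≥ 14 + 8δ/(1−δ)
9 ≥ 14 − 6δ
δ ≥ 5/6.

5/6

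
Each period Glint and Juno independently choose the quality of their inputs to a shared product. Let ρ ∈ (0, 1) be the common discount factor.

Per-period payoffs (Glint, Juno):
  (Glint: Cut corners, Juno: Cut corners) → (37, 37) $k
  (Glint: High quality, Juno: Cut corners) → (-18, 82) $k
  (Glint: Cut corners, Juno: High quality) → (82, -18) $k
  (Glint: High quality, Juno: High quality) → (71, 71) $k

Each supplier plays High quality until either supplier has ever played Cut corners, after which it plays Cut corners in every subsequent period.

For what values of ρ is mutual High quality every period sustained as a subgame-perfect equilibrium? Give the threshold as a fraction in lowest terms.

Under grim trigger the critical discount factor is (T−C)/(T−P) with T = 82, C = 71, P = 37.
ρ* = (82−71)/(82−37) = 11/45.

11/45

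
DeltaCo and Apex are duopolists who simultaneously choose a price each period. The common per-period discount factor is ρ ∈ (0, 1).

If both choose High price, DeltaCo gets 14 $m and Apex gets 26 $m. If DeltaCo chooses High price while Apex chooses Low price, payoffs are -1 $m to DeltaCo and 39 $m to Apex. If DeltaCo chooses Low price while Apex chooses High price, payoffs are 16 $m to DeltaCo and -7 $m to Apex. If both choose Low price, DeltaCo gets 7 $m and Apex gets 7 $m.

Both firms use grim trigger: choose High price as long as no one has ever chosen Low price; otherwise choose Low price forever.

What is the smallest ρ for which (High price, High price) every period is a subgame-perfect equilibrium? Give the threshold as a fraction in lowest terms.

DeltaCo: cooperation gives 14 each period; deviation gives 16 once then 7 forever.
  14/(1−ρ) ≥ 16 + 7ρ/(1−ρ) ⇒ ρ ≥ 2/9.
Apex: cooperation gives 26 each period; deviation gives 39 once then 7 forever.
  ρ ≥ 13/32.
Both must hold, so the binding constraint is Apex's: ρ ≥ 13/32.

13/32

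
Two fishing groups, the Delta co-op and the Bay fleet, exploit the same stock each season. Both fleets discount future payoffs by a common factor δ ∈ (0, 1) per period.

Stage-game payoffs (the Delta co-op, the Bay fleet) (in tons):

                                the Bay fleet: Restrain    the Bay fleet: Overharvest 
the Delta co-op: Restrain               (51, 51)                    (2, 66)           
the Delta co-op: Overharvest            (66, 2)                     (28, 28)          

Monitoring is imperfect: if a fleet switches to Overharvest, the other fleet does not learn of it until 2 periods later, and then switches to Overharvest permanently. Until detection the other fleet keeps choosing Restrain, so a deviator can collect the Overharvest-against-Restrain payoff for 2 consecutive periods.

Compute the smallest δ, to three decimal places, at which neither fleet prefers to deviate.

0.628

A deviator earns 66 for 2 periods, then 28 forever; cooperating earns 51 forever. Multiplying the IC by (1−δ):
51 ≥ 66(1−δ^2) + 28δ^2, so 38·δ^2 ≥ 15 and δ^2 ≥ 15/38.
δ ≥ (15/38)^(1/2) ≈ 0.628.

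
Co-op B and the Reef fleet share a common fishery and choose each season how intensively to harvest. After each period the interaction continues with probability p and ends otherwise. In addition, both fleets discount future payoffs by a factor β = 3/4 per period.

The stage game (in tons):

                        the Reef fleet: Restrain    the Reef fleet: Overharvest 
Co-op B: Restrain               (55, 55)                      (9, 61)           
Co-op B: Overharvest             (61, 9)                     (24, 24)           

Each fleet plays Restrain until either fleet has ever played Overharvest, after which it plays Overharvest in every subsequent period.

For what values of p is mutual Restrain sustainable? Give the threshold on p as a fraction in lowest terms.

Expected continuation weight on next period's payoff is β·p = 3/4·p, which plays the role of the discount factor.
Cooperation requires 3/4·p ≥ (61−55)/(61−24) = 6/37, hence p ≥ 8/37.

8/37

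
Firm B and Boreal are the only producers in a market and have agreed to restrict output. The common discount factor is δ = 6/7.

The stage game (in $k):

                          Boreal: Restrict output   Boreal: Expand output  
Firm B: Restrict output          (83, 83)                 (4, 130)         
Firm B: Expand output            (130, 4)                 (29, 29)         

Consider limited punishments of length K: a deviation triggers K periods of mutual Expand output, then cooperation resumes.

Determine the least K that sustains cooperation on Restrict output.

2

No profitable deviation requires (83−29)(δ+…+δ^K) ≥ 130−83, i.e. δ+…+δ^K ≥ 47/54 ≈ 0.8704.
With δ = 6/7, the partial sums are K=1: 0.8571, K=2: 1.5918.
K = 2 is the first length at which the sum reaches 0.8704.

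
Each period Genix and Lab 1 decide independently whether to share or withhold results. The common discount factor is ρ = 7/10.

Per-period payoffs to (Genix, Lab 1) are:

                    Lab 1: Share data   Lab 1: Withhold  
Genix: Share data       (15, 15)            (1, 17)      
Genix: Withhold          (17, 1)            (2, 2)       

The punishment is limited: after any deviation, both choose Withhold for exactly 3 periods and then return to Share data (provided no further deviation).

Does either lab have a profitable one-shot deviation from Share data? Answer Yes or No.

No

IC: ρ+…+ρ^3 ≥ (17−15)/(15−2) = 2/13.
At ρ = 7/10: partial sum = 1.5330 ≥ 0.1538. Cooperation sustainable.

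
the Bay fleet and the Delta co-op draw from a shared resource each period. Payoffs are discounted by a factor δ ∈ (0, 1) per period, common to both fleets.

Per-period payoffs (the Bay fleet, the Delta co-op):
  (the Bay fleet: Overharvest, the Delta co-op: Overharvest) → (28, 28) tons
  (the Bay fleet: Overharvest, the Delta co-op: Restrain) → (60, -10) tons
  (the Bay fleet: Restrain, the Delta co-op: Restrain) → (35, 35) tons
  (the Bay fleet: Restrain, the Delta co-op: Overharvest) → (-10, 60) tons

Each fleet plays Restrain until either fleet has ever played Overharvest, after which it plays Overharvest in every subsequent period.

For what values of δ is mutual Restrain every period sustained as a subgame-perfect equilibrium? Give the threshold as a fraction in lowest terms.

25/32

Cooperation forever yields 35 each period: 35/(1−δ).
Deviating yields 60 once, then 28 forever: 60 + 28δ/(1−δ).
No profitable deviation requires 35/(1−δ) ≥ 60 + 28δ/(1−δ).
Multiplying by (1−δ): 35 ≥ 60(1−δ) + 28δ = 60 − 32δ.
So 32δ ≥ 25, i.e. δ ≥ 25/32.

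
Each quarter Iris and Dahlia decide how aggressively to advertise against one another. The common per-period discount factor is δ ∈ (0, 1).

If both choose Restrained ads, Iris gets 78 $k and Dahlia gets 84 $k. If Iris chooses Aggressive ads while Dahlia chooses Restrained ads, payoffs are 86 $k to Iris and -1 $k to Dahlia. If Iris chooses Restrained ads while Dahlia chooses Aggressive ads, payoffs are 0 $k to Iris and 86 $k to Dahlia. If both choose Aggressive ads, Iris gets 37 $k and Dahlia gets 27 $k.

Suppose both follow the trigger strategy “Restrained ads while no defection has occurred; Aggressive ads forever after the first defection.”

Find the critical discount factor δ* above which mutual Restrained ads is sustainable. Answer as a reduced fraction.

8/49

Iris's threshold: (86−78)/(86−37) = 8/49.
Dahlia's threshold: (86−84)/(86−27) = 2/59.
8/49 > 2/59, so Iris binds and δ* = 8/49.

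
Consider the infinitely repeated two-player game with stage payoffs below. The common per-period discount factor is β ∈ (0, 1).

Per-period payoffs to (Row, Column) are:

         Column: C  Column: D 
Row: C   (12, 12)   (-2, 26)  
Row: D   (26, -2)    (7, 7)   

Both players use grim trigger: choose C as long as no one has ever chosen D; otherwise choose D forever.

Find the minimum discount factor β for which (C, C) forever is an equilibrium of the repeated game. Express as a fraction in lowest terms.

14/19

Cooperation forever yields 12 each period: 12/(1−β).
Deviating yields 26 once, then 7 forever: 26 + 7β/(1−β).
No profitable deviation requires 12/(1−β) ≥ 26 + 7β/(1−β).
Multiplying by (1−β): 12 ≥ 26(1−β) + 7β = 26 − 19β.
So 19β ≥ 14, i.e. β ≥ 14/19.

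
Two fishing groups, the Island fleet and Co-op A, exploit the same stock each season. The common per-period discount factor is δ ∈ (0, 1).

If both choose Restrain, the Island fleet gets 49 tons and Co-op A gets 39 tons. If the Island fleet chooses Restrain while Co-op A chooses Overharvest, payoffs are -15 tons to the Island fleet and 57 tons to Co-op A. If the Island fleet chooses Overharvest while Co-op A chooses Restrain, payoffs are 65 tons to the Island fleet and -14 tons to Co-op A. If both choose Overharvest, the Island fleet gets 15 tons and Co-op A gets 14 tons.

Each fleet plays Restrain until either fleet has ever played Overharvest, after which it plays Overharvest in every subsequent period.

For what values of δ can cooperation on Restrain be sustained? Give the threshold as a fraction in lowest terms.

18/43

the Island fleet's threshold: (65−49)/(65−15) = 8/25.
Co-op A's threshold: (57−39)/(57−14) = 18/43.
8/25 < 18/43, so Co-op A binds and δ* = 18/43.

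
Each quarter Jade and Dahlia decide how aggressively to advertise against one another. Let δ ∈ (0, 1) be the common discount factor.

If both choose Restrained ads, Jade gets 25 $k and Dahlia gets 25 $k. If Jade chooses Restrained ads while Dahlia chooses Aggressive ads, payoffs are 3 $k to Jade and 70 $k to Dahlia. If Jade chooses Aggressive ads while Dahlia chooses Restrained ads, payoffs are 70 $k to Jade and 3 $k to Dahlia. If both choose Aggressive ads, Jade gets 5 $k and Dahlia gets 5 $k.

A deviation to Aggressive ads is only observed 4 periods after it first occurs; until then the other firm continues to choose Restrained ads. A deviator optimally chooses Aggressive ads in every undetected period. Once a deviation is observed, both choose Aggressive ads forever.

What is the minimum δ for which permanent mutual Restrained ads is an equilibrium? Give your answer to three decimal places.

The best deviation is to choose Aggressive ads for all 4 undetected periods, earning 70 each, then 5 forever once detected.
Deviation value: 70(1−δ^4)/(1−δ) + 5δ^4/(1−δ); cooperation value: 25/(1−δ).
IC: 25 ≥ 70(1−δ^4) + 5δ^4 = 70 − 65δ^4.
So δ^4 ≥ 45/65 = 9/13, giving δ ≥ (9/13)^(1/4) ≈ 0.912.

0.912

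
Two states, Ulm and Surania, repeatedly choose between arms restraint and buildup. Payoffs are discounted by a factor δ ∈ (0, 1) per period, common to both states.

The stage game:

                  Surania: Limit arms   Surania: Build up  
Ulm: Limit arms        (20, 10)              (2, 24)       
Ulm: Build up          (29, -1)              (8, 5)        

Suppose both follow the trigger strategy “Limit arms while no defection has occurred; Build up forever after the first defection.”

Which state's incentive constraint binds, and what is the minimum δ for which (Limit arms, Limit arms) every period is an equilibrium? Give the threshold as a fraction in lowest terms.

Ulm's threshold: (29−20)/(29−8) = 3/7.
Surania's threshold: (24−10)/(24−5) = 14/19.
3/7 < 14/19, so Surania binds and δ* = 14/19.

Surania; δ ≥ 14/19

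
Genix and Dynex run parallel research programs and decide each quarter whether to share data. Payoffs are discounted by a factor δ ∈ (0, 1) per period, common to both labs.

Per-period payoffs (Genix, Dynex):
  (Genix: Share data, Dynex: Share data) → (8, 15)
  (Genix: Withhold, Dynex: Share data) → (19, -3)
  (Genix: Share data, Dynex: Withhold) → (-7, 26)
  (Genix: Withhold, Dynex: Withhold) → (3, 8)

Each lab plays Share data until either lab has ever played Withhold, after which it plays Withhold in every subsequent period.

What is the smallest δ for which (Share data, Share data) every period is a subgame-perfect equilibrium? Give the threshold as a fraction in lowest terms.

11/16

Genix's threshold: (19−8)/(19−3) = 11/16.
Dynex's threshold: (26−15)/(26−8) = 11/18.
11/16 > 11/18, so Genix binds and δ* = 11/16.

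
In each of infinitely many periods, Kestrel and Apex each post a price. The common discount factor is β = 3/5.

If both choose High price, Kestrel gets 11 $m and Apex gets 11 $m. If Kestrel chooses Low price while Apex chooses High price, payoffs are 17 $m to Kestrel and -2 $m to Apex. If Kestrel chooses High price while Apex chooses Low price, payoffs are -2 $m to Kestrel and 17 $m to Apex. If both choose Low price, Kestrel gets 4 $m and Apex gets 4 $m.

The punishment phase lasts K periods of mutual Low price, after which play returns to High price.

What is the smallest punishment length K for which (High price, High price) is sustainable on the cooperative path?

IC: β(1−β^K)/(1−β) ≥ (17−11)/(11−4) = 6/7.
With β = 3/5: need 1 − β^K ≥ 6/7·(1−3/5)/(3/5), i.e. β^K ≤ 0.4286.
Since (3/5)^1 = 0.6000 and (3/5)^2 = 0.3600, the smallest such K is 2.

2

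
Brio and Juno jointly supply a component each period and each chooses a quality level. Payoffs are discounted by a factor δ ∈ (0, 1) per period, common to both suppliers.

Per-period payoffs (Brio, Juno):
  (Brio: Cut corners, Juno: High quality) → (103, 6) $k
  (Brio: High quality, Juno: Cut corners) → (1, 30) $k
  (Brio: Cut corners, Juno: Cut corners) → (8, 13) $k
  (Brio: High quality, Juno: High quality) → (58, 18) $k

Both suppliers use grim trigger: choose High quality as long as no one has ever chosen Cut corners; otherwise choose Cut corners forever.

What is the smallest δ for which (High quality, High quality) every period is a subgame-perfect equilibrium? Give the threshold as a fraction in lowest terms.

Brio: cooperation gives 58 each period; deviation gives 103 once then 8 forever.
  58/(1−δ) ≥ 103 + 8δ/(1−δ) ⇒ δ ≥ 45/95 = 9/19.
Juno: cooperation gives 18 each period; deviation gives 30 once then 13 forever.
  δ ≥ 12/17.
Both must hold, so the binding constraint is Juno's: δ ≥ 12/17.

12/17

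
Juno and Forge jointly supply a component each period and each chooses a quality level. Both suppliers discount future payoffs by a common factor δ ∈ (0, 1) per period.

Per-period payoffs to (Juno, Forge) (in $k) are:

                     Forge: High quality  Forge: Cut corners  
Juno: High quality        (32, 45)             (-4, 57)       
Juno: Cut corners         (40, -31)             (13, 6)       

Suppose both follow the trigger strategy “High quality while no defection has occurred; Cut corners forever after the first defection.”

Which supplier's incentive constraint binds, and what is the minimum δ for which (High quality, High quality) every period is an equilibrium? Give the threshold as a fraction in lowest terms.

Juno's threshold: (40−32)/(40−13) = 8/27.
Forge's threshold: (57−45)/(57−6) = 4/17.
8/27 > 4/17, so Juno binds and δ* = 8/27.

Juno; δ ≥ 8/27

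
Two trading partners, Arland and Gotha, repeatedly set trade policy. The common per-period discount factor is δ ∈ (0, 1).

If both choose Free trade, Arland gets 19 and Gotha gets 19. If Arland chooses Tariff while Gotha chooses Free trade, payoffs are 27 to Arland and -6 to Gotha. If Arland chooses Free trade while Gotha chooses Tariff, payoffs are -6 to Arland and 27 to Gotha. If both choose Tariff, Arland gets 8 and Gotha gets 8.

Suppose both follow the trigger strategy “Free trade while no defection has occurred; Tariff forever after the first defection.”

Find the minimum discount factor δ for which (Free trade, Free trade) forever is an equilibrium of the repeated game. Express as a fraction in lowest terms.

8/19

Cooperation forever yields 19 each period: 19/(1−δ).
Deviating yields 27 once, then 8 forever: 27 + 8δ/(1−δ).
No profitable deviation requires 19/(1−δ) ≥ 27 + 8δ/(1−δ).
Multiplying by (1−δ): 19 ≥ 27(1−δ) + 8δ = 27 − 19δ.
So 19δ ≥ 8, i.e. δ ≥ 8/19.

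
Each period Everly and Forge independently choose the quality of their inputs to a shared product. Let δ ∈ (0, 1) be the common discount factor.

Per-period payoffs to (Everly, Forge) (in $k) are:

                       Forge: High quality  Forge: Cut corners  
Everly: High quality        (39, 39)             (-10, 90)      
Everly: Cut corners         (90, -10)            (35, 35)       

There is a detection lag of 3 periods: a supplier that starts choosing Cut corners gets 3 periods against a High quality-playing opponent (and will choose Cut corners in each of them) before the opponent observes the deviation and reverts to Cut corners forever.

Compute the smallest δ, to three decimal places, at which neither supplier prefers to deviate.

0.975

Deviating for the 3 undetected periods gains 90−39 = 51 per period over cooperation, then loses 39−35 = 4 per period forever once punishment starts.
Gain: 51(1 + δ + … + δ^2); loss: 4·δ^3/(1−δ).
No profitable deviation ⇔ 51(1−δ^3) ≤ 4·δ^3, i.e. δ^3 ≥ 51/(51+4) = 51/55.
Hence δ ≥ (51/55)^(1/3) ≈ 0.975.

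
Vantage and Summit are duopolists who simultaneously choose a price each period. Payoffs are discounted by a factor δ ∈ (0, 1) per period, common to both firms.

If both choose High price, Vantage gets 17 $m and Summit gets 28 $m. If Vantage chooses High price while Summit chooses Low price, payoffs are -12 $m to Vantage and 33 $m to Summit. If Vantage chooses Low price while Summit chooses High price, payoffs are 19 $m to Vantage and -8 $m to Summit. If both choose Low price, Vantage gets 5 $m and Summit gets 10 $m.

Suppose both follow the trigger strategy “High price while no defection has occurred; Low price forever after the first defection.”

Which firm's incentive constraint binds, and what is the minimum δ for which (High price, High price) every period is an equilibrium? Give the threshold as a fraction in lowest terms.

Summit; δ ≥ 5/23

For Vantage: deviation gain 19−17 = 2, per-period punishment loss 17−5 = 12. IC gives δ ≥ 2/14 = 1/7.
For Summit: gain 5, loss 18 per period, so δ ≥ 5/23.
The tighter constraint is Summit's, so cooperation needs δ ≥ 5/23.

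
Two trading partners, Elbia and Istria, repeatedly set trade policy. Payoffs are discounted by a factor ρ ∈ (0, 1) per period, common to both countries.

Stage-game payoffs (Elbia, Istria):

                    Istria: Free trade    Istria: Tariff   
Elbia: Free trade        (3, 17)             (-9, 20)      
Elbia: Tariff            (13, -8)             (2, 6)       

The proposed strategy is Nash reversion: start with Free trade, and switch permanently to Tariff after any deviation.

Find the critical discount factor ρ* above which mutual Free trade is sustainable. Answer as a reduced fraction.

For Elbia: deviation gain 13−3 = 10, per-period punishment loss 3−2 = 1. IC gives ρ ≥ 10/11.
For Istria: gain 3, loss 11 per period, so ρ ≥ 3/14.
The tighter constraint is Elbia's, so cooperation needs ρ ≥ 10/11.

10/11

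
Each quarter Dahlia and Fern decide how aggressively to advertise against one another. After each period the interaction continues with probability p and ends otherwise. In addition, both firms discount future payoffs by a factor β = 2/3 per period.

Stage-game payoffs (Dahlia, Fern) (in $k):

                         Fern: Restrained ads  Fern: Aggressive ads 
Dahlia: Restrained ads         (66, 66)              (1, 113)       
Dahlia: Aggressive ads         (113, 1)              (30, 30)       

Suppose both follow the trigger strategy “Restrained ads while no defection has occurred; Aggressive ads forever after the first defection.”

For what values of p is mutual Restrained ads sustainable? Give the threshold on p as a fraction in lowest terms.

141/166

Expected continuation weight on next period's payoff is β·p = 2/3·p, which plays the role of the discount factor.
Cooperation requires 2/3·p ≥ (113−66)/(113−30) = 47/83, hence p ≥ 141/166.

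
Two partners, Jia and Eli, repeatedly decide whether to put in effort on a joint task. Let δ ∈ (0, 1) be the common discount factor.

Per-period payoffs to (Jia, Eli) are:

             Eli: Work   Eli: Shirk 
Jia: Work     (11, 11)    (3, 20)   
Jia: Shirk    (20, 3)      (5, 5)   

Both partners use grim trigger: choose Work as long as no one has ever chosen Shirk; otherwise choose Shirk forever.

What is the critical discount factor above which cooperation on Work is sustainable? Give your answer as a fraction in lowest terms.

Under grim trigger the critical discount factor is (T−C)/(T−P) with T = 20, C = 11, P = 5.
δ* = (20−11)/(20−5) = 9/15 = 3/5.

3/5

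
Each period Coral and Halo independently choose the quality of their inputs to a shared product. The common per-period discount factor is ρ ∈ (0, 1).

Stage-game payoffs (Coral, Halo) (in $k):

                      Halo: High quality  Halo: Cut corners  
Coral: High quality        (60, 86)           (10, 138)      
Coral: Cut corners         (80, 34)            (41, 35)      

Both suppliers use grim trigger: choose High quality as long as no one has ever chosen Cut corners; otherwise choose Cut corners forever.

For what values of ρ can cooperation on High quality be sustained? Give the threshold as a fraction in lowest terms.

For Coral: deviation gain 80−60 = 20, per-period punishment loss 60−41 = 19. IC gives ρ ≥ 20/39.
For Halo: gain 52, loss 51 per period, so ρ ≥ 52/103.
The tighter constraint is Coral's, so cooperation needs ρ ≥ 20/39.

20/39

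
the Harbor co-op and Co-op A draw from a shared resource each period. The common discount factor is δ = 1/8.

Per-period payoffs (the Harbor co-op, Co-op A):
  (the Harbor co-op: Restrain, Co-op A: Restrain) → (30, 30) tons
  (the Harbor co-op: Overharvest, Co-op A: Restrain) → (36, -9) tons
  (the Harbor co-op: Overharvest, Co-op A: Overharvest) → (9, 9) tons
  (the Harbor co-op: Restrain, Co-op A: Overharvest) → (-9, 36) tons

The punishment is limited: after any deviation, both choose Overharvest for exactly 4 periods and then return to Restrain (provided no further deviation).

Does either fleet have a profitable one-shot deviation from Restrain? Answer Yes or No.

Yes

Comparing payoff streams over the 5 periods until play realigns: cooperate → 30(1+δ+…+δ^4); deviate → 36 + 9(δ+…+δ^4).
Cooperation is sustained iff (30−9)(δ+…+δ^4) ≥ 36−30.
δ+…+δ^4 = 1/8·(1−(1/8)^4)/(1−1/8) = 0.1428, and (36−30)/(30−9) = 0.2857.
0.1428 < 0.2857, so cooperation is not sustainable.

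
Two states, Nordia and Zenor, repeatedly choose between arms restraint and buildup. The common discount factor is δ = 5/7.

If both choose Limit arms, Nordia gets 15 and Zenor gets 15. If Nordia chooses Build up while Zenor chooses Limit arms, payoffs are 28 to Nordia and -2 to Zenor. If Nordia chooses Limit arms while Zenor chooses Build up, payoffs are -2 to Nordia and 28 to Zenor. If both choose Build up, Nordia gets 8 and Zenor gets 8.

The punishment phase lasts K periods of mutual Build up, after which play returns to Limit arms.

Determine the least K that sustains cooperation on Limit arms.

Need Σ_{k=1}^{K} δ^k ≥ (28−15)/(15−8) = 1.8571 at δ = 5/7.
At K = 4 the sum is 1.8492 < 1.8571; at K = 5 it is 2.0352 ≥ 1.8571.
So the minimum punishment length is K = 5.

5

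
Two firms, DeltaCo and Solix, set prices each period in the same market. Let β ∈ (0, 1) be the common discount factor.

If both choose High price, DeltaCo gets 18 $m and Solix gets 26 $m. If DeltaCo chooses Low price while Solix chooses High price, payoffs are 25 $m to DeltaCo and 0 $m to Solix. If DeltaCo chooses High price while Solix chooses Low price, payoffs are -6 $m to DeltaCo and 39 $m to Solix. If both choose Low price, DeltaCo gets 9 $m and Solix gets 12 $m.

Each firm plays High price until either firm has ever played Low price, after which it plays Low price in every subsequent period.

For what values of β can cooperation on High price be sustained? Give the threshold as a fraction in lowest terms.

DeltaCo: cooperation gives 18 each period; deviation gives 25 once then 9 forever.
  18/(1−β) ≥ 25 + 9β/(1−β) ⇒ β ≥ 7/16.
Solix: cooperation gives 26 each period; deviation gives 39 once then 12 forever.
  β ≥ 13/27.
Both must hold, so the binding constraint is Solix's: β ≥ 13/27.

13/27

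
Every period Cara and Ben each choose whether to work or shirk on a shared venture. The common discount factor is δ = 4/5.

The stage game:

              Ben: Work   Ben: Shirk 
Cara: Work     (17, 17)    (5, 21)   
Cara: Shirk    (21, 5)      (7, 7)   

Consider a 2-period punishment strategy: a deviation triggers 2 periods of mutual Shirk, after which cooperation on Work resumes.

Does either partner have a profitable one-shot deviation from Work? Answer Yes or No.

No

IC: δ+…+δ^2 ≥ (21−17)/(17−7) = 2/5.
At δ = 4/5: partial sum = 1.4400 ≥ 0.4000. Cooperation sustainable.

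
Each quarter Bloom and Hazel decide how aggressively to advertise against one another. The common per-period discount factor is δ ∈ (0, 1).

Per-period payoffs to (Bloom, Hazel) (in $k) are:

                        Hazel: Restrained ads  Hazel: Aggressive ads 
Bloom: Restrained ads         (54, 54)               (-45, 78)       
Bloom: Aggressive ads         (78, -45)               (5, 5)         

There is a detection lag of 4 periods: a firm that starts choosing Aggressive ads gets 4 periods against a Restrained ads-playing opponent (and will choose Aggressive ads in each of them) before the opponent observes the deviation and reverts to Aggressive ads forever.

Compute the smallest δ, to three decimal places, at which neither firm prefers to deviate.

0.757

Deviating for the 4 undetected periods gains 78−54 = 24 per period over cooperation, then loses 54−5 = 49 per period forever once punishment starts.
Gain: 24(1 + δ + … + δ^3); loss: 49·δ^4/(1−δ).
No profitable deviation ⇔ 24(1−δ^4) ≤ 49·δ^4, i.e. δ^4 ≥ 24/(24+49) = 24/73.
Hence δ ≥ (24/73)^(1/4) ≈ 0.757.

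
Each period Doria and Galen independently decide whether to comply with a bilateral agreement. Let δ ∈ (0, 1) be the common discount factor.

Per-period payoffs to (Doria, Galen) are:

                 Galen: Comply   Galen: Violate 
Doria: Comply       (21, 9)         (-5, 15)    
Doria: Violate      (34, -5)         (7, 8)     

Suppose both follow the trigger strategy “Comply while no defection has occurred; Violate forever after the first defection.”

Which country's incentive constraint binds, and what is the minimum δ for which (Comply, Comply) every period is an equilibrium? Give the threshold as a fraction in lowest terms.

Galen; δ ≥ 6/7

Doria: cooperation gives 21 each period; deviation gives 34 once then 7 forever.
  21/(1−δ) ≥ 34 + 7δ/(1−δ) ⇒ δ ≥ 13/27.
Galen: cooperation gives 9 each period; deviation gives 15 once then 8 forever.
  δ ≥ 6/7.
Both must hold, so the binding constraint is Galen's: δ ≥ 6/7.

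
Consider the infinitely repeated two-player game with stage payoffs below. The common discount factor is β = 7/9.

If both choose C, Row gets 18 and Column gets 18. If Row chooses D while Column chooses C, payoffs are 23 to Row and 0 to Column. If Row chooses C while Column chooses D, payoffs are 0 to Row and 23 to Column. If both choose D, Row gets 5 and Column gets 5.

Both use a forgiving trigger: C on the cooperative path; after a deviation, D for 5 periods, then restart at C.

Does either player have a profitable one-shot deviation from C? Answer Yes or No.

No

A one-shot deviation gives 23 now, then 5 for 5 periods, then back to 18.
Gain from deviating: (23−18) today; loss: (18−5) in each of the next 5 periods.
No-deviation condition: (18−5)(β+…+β^5) ≥ 23−18, i.e. β+…+β^5 ≥ 5/13.
At β = 7/9: β+…+β^5 = 2.5038 ≥ 0.3846.
So cooperation is sustainable.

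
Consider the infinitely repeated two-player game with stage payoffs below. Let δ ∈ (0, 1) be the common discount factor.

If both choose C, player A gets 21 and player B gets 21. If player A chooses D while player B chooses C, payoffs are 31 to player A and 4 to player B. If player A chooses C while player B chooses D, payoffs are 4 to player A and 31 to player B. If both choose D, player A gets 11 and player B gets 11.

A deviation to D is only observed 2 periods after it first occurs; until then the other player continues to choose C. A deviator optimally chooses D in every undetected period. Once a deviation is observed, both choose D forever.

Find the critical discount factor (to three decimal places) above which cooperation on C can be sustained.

A deviator earns 31 for 2 periods, then 11 forever; cooperating earns 21 forever. Multiplying the IC by (1−δ):
21 ≥ 31(1−δ^2) + 11δ^2, so 20·δ^2 ≥ 10 and δ^2 ≥ 1/2.
δ ≥ (1/2)^(1/2) ≈ 0.707.

0.707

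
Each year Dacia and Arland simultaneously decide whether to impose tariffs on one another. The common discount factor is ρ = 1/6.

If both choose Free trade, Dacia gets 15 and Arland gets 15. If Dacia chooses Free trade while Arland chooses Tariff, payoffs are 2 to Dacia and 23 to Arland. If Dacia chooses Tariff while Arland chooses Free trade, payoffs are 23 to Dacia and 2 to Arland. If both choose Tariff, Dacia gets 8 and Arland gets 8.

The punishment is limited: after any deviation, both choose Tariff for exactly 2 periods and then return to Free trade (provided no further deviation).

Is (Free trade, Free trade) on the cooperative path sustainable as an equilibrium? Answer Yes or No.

No

Comparing payoff streams over the 3 periods until play realigns: cooperate → 15(1+ρ+…+ρ^2); deviate → 23 + 8(ρ+…+ρ^2).
Cooperation is sustained iff (15−8)(ρ+…+ρ^2) ≥ 23−15.
ρ+…+ρ^2 = 1/6·(1−(1/6)^2)/(1−1/6) = 0.1944, and (23−15)/(15−8) = 1.1429.
0.1944 < 1.1429, so cooperation is not sustainable.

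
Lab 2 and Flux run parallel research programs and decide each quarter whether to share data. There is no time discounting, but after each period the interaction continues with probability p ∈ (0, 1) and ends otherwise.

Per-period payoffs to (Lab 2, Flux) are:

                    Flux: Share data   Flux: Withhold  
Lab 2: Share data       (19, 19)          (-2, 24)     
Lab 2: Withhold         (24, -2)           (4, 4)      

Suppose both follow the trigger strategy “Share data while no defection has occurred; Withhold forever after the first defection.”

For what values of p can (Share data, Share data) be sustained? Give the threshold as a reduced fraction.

With no time discounting, the continuation probability p plays the role of the discount factor.
Grim-trigger IC: 19/(1−p) ≥ 24 + 4p/(1−p) ⇒ p ≥ (24−19)/(24−4) = 1/4.

1/4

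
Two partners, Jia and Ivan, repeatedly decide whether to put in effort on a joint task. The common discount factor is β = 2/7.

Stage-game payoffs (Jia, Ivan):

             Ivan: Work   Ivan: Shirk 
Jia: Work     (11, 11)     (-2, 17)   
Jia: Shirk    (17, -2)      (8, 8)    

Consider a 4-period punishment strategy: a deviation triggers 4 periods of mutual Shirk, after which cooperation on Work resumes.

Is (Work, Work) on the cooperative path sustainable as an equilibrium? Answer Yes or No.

IC: β+…+β^4 ≥ (17−11)/(11−8) = 2.
At β = 2/7: partial sum = 0.3973 < 2.0000. Cooperation not sustainable.

No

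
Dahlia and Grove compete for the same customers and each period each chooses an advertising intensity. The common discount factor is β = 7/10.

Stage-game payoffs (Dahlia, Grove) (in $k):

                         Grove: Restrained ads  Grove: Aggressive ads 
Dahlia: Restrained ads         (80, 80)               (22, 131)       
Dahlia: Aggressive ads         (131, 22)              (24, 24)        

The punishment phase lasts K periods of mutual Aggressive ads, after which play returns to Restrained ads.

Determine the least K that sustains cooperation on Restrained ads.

2

IC: β(1−β^K)/(1−β) ≥ (131−80)/(80−24) = 51/56.
With β = 7/10: need 1 − β^K ≥ 51/56·(1−7/10)/(7/10), i.e. β^K ≤ 0.6097.
Since (7/10)^1 = 0.7000 and (7/10)^2 = 0.4900, the smallest such K is 2.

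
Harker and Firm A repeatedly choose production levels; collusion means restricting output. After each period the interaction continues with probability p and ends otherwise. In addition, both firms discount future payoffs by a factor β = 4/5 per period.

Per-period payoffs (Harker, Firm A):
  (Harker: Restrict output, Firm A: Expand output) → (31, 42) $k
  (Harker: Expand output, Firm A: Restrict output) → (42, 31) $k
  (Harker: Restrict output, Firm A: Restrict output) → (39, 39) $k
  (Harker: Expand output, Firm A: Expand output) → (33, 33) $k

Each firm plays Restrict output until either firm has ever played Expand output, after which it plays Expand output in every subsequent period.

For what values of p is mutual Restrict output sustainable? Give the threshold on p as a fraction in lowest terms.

With continuation probability p and discount β, the effective per-period discount factor is βp.
Grim-trigger IC: βp ≥ (42−39)/(42−33) = 1/3.
So p ≥ (1/3)/(4/5) = 5/12.

5/12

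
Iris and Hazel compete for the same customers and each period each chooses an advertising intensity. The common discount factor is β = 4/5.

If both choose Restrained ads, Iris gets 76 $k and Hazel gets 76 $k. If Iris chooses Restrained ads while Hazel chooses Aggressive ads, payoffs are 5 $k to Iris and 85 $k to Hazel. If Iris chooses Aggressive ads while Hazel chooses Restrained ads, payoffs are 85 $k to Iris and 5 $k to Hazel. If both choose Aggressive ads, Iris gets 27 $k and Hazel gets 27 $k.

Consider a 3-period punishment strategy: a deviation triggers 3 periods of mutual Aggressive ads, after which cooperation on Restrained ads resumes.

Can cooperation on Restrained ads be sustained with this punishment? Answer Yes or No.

A one-shot deviation gives 85 now, then 27 for 3 periods, then back to 76.
Gain from deviating: (85−76) today; loss: (76−27) in each of the next 3 periods.
No-deviation condition: (76−27)(β+…+β^3) ≥ 85−76, i.e. β+…+β^3 ≥ 9/49.
At β = 4/5: β+…+β^3 = 1.9520 ≥ 0.1837.
So cooperation is sustainable.

Yes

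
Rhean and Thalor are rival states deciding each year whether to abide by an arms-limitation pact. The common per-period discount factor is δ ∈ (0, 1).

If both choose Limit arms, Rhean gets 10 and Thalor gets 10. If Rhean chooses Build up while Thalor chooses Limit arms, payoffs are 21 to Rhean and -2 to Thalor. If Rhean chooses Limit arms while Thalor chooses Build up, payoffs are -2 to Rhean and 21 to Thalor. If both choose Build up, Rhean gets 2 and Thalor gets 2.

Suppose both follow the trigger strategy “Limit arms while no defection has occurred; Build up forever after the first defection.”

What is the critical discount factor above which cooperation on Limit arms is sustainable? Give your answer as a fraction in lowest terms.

11/19

Cooperation forever yields 10 each period: 10/(1−δ).
Deviating yields 21 once, then 2 forever: 21 + 2δ/(1−δ).
No profitable deviation requires 10/(1−δ) ≥ 21 + 2δ/(1−δ).
Multiplying by (1−δ): 10 ≥ 21(1−δ) + 2δ = 21 − 19δ.
So 19δ ≥ 11, i.e. δ ≥ 11/19.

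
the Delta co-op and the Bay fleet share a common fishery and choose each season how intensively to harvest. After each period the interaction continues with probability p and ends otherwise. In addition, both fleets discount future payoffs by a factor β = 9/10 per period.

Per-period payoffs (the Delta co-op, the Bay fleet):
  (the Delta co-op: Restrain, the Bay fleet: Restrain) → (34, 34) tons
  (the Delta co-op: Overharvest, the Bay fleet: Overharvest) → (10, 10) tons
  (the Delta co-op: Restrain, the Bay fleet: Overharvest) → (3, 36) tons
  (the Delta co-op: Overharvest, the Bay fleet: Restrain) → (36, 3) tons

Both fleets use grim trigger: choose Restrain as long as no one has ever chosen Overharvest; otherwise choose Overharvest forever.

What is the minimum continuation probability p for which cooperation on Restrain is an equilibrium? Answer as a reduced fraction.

With continuation probability p and discount β, the effective per-period discount factor is βp.
Grim-trigger IC: βp ≥ (36−34)/(36−10) = 1/13.
So p ≥ (1/13)/(9/10) = 10/117.

10/117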